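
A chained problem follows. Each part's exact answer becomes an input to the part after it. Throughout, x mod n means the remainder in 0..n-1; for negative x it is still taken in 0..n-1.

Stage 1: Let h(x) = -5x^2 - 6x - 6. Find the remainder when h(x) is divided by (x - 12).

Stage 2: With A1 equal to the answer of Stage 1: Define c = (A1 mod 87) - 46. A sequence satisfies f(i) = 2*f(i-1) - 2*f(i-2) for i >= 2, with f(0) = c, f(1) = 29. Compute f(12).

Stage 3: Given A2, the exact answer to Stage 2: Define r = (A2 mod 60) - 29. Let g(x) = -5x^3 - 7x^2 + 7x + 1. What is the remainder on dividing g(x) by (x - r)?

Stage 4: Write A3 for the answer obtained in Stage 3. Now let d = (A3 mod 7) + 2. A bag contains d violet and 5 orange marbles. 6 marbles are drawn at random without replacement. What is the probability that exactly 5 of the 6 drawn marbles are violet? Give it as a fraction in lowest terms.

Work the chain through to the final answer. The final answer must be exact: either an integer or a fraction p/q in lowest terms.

1/42

Stage 1: remainder = value at the root: -5*(12)^2 - 6*(12)^1 - 6 = (-720) + (-72) + (-6) = -798; answer -798
Stage 2: A1 = -798; c = 26; f(2) = 2*(29) - 2*(26) = 6; iterating: f(2)=6, f(3)=-46, f(4)=-104, f(5)=-116, f(6)=-24, f(7)=184, f(8)=416, f(9)=464, f(10)=96, f(11)=-736, f(12)=-1664; answer -1664
Stage 3: A2 = -1664; r = -13; remainder = value at the root: -5*(-13)^3 - 7*(-13)^2 + 7*(-13)^1 + 1 = (10985) + (-1183) + (-91) + (1) = 9712; answer 9712
Stage 4: A3 = 9712; d = 5; total draws C(10,6) = 210; favorable C(5,5)*C(5,1) = 5; P = 1/42; answer 1/42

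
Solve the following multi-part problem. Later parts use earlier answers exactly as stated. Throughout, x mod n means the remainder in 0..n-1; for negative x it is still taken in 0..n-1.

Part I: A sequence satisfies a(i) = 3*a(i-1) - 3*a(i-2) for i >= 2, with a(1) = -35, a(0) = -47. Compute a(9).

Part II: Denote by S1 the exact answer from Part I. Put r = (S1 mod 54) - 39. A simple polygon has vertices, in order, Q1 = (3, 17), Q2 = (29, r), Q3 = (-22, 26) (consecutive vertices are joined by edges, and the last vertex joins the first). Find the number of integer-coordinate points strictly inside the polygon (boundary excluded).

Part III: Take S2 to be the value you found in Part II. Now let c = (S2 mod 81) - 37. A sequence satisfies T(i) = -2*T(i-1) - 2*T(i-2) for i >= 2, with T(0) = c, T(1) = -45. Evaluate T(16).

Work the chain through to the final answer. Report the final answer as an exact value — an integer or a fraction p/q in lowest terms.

Part I: a(2) = 3*(-35) - 3*(-47) = 36; iterating: a(2)=36, a(3)=213, a(4)=531, a(5)=954, a(6)=1269, a(7)=945, a(8)=-972, a(9)=-5751; answer -5751
Part II: S1 = -5751; r = -12; cross terms: (3*-12 - 29*17)=-529, (29*26 - -22*-12)=490, (-22*17 - 3*26)=-452; twice the area = |-491| = 491; area = 491/2; boundary points = 1 + 1 + 1 = 3; strictly interior points = area - boundary/2 + 1 = 245; answer 245
Part III: S2 = 245; c = -35; T(2) = -2*(-45) - 2*(-35) = 160; iterating: T(2)=160, T(3)=-230, T(4)=140, T(5)=180, T(6)=-640, T(7)=920, T(8)=-560, T(9)=-720, T(10)=2560, T(11)=-3680, T(12)=2240, T(13)=2880, T(14)=-10240, T(15)=14720, T(16)=-8960; answer -8960

-8960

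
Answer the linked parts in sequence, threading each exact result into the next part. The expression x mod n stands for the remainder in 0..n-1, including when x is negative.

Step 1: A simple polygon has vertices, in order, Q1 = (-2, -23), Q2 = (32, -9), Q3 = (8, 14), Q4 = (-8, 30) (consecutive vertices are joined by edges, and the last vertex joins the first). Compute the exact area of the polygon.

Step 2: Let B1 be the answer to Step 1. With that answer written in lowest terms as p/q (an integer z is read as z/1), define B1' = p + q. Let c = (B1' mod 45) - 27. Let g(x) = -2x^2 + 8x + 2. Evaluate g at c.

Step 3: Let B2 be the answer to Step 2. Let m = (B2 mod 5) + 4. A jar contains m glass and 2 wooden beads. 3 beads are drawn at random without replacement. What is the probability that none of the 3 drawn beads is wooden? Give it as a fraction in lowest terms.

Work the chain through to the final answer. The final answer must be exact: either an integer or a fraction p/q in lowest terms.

Step 1: cross terms: (-2*-9 - 32*-23)=754, (32*14 - 8*-9)=520, (8*30 - -8*14)=352, (-8*-23 - -2*30)=244; twice the area = |1870| = 1870; area = 935; answer 935
Step 2: B1 = 935; threaded value p + q = 936; c = 9; -2*(9)^2 + 8*(9)^1 + 2 = (-162) + (72) + (2) = -88; answer -88
Step 3: B2 = -88; m = 6; total draws C(8,3) = 56; favorable C(6,3) = 20; P = 5/14; answer 5/14

5/14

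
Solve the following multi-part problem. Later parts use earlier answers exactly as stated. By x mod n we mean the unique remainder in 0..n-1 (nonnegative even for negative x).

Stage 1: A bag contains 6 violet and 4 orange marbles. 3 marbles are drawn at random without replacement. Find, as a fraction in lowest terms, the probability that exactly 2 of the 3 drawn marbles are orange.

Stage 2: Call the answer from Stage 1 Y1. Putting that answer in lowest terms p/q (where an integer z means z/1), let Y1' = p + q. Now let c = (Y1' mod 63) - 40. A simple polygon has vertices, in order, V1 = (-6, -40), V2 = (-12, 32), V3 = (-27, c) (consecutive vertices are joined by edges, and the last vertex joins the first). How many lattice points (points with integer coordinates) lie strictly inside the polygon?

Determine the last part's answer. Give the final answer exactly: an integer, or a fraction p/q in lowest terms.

Stage 1: total draws C(10,3) = 120; favorable C(4,2)*C(6,1) = 36; P = 3/10; answer 3/10
Stage 2: Y1 = 3/10; threaded value p + q = 13; c = -27; cross terms: (-6*32 - -12*-40)=-672, (-12*-27 - -27*32)=1188, (-27*-40 - -6*-27)=918; twice the area = |1434| = 1434; area = 717; boundary points = 6 + 1 + 1 = 8; strictly interior points = area - boundary/2 + 1 = 714; answer 714

714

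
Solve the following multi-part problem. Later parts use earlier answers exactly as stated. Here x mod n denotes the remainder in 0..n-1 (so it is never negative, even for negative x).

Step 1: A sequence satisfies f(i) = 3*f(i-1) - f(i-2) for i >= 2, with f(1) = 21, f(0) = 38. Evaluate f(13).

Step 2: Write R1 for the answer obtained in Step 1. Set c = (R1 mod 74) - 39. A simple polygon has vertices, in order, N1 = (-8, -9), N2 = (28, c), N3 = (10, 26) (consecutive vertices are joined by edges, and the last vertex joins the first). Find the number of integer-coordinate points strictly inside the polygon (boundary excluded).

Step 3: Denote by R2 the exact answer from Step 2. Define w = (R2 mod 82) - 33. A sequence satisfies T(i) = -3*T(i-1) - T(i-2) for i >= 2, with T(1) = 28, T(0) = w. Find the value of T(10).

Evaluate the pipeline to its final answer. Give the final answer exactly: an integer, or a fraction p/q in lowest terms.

Step 1: f(2) = 3*(21) - 1*(38) = 25; iterating: f(2)=25, f(3)=54, f(4)=137, f(5)=357, f(6)=934, f(7)=2445, f(8)=6401, f(9)=16758, f(10)=43873, f(11)=114861, f(12)=300710, f(13)=787269; answer 787269
Step 2: R1 = 787269; c = 18; cross terms: (-8*18 - 28*-9)=108, (28*26 - 10*18)=548, (10*-9 - -8*26)=118; twice the area = |774| = 774; area = 387; boundary points = 9 + 2 + 1 = 12; strictly interior points = area - boundary/2 + 1 = 382; answer 382
Step 3: R2 = 382; w = 21; T(2) = -3*(28) - 1*(21) = -105; iterating: T(2)=-105, T(3)=287, T(4)=-756, T(5)=1981, T(6)=-5187, T(7)=13580, T(8)=-35553, T(9)=93079, T(10)=-243684; answer -243684

-243684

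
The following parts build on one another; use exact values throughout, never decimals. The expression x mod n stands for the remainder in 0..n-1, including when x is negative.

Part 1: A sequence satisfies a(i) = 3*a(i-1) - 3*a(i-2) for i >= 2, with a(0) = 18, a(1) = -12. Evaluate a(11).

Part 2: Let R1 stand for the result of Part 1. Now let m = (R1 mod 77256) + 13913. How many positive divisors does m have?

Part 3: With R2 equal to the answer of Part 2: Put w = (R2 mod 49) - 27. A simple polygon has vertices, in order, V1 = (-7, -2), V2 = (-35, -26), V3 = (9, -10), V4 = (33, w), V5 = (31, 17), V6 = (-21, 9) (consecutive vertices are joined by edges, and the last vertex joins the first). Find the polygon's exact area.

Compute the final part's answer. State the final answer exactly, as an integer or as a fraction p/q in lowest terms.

Part 1: a(2) = 3*(-12) - 3*(18) = -90; iterating: a(2)=-90, a(3)=-234, a(4)=-432, a(5)=-594, a(6)=-486, a(7)=324, a(8)=2430, a(9)=6318, a(10)=11664, a(11)=16038; answer 16038
Part 2: R1 = 16038; m = 29951; 29951 = 61 * 491; number of divisors = (1+1) * (1+1) = 4; answer 4
Part 3: R2 = 4; w = -23; cross terms: (-7*-26 - -35*-2)=112, (-35*-10 - 9*-26)=584, (9*-23 - 33*-10)=123, (33*17 - 31*-23)=1274, (31*9 - -21*17)=636, (-21*-2 - -7*9)=105; twice the area = |2834| = 2834; area = 1417; answer 1417

1417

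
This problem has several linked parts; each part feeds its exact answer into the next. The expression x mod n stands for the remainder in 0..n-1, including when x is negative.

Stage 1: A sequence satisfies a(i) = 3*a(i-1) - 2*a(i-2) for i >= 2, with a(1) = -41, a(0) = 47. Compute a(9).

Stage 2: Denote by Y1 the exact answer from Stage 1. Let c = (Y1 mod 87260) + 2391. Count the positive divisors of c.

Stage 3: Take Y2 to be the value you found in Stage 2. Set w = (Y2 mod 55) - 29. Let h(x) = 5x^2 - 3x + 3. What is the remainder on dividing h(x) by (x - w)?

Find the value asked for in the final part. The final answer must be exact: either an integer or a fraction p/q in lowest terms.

1751

Stage 1: a(2) = 3*(-41) - 2*(47) = -217; iterating: a(2)=-217, a(3)=-569, a(4)=-1273, a(5)=-2681, a(6)=-5497, a(7)=-11129, a(8)=-22393, a(9)=-44921; answer -44921
Stage 2: Y1 = -44921; c = 44730; 44730 = 2 * 3^2 * 5 * 7 * 71; number of divisors = (1+1) * (2+1) * (1+1) * (1+1) * (1+1) = 48; answer 48
Stage 3: Y2 = 48; w = 19; remainder = value at the root: 5*(19)^2 - 3*(19)^1 + 3 = (1805) + (-57) + (3) = 1751; answer 1751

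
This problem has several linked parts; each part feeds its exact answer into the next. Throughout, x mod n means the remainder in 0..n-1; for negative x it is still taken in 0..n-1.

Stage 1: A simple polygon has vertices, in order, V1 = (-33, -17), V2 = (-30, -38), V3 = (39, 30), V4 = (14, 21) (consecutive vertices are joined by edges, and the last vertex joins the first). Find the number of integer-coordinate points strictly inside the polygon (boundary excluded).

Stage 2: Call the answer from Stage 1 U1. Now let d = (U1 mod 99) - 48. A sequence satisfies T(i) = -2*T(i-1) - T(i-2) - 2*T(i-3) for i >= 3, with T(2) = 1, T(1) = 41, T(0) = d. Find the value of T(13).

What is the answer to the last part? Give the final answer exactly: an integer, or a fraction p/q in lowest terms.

Stage 1: cross terms: (-33*-38 - -30*-17)=744, (-30*30 - 39*-38)=582, (39*21 - 14*30)=399, (14*-17 - -33*21)=455; twice the area = |2180| = 2180; area = 1090; boundary points = 3 + 1 + 1 + 1 = 6; strictly interior points = area - boundary/2 + 1 = 1088; answer 1088
Stage 2: U1 = 1088; d = 50; T(3) = -2*(1) - 1*(41) - 2*(50) = -143; iterating: T(3)=-143, T(4)=203, T(5)=-265, T(6)=613, T(7)=-1367, T(8)=2651, T(9)=-5161, T(10)=10405, T(11)=-20951, T(12)=41819, T(13)=-83497; answer -83497

-83497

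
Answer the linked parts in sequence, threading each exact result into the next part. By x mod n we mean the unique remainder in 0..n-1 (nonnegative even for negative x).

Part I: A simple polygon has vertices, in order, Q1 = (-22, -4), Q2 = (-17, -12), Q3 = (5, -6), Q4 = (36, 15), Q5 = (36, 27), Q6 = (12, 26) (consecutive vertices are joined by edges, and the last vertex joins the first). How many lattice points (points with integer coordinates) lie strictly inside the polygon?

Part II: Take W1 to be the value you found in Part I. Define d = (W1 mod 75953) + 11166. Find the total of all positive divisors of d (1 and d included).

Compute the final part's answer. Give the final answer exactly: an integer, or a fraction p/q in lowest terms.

18402

Part I: cross terms: (-22*-12 - -17*-4)=196, (-17*-6 - 5*-12)=162, (5*15 - 36*-6)=291, (36*27 - 36*15)=432, (36*26 - 12*27)=612, (12*-4 - -22*26)=524; twice the area = |2217| = 2217; area = 2217/2; boundary points = 1 + 2 + 1 + 12 + 1 + 2 = 19; strictly interior points = area - boundary/2 + 1 = 1100; answer 1100
Part II: W1 = 1100; d = 12266; 12266 = 2 * 6133; sigma = (1 + 2) * (1 + 6133) = 3 * 6134 = 18402; answer 18402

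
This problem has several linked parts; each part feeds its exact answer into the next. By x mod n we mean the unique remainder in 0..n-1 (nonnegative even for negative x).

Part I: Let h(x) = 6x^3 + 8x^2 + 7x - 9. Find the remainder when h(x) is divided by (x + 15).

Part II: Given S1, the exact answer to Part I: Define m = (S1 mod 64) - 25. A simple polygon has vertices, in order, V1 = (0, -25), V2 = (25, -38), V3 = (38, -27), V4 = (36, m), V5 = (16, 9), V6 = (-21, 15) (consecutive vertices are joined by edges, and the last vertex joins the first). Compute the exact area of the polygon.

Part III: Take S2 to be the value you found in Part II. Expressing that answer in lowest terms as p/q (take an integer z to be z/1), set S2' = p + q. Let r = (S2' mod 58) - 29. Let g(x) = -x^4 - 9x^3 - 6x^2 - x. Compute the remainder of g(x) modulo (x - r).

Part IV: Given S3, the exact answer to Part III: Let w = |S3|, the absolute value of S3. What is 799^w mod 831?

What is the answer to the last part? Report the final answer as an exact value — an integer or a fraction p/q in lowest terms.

Part I: remainder = value at the root: 6*(-15)^3 + 8*(-15)^2 + 7*(-15)^1 - 9 = (-20250) + (1800) + (-105) + (-9) = -18564; answer -18564
Part II: S1 = -18564; m = 35; cross terms: (0*-38 - 25*-25)=625, (25*-27 - 38*-38)=769, (38*35 - 36*-27)=2302, (36*9 - 16*35)=-236, (16*15 - -21*9)=429, (-21*-25 - 0*15)=525; twice the area = |4414| = 4414; area = 2207; answer 2207
Part III: S2 = 2207; threaded value p + q = 2208; r = -25; remainder = value at the root: -1*(-25)^4 - 9*(-25)^3 - 6*(-25)^2 - 1*(-25)^1 = (-390625) + (140625) + (-3750) + (25) = -253725; answer -253725
Part IV: S3 = -253725; w = 253725; squarings mod 831: 799^1=799, 799^2=193, 799^4=685, 799^8=541, 799^16=169, 799^32=307, 799^64=346, 799^128=52, 799^256=211, 799^512=478, 799^1024=790, 799^2048=19, 799^4096=361, 799^8192=685, 799^16384=541, 799^32768=169, 799^65536=307, 799^131072=346; 799^253725 = 799^1 * 799^4 * 799^8 * 799^16 * 799^256 * 799^512 * 799^1024 * 799^2048 * 799^4096 * 799^16384 * 799^32768 * 799^65536 * 799^131072 = 244 (mod 831); answer 244

244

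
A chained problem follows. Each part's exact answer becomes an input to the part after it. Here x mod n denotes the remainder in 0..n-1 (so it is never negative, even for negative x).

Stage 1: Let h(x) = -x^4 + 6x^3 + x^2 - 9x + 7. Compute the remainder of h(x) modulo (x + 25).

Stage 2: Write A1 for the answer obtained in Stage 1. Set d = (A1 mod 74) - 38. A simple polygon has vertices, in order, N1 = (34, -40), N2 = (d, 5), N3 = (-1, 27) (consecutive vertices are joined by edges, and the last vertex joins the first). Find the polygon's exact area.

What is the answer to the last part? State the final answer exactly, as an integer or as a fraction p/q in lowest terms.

1575/2

Stage 1: remainder = value at the root: -1*(-25)^4 + 6*(-25)^3 + 1*(-25)^2 - 9*(-25)^1 + 7 = (-390625) + (-93750) + (625) + (225) + (7) = -483518; answer -483518
Stage 2: A1 = -483518; d = 34; cross terms: (34*5 - 34*-40)=1530, (34*27 - -1*5)=923, (-1*-40 - 34*27)=-878; twice the area = |1575| = 1575; area = 1575/2; answer 1575/2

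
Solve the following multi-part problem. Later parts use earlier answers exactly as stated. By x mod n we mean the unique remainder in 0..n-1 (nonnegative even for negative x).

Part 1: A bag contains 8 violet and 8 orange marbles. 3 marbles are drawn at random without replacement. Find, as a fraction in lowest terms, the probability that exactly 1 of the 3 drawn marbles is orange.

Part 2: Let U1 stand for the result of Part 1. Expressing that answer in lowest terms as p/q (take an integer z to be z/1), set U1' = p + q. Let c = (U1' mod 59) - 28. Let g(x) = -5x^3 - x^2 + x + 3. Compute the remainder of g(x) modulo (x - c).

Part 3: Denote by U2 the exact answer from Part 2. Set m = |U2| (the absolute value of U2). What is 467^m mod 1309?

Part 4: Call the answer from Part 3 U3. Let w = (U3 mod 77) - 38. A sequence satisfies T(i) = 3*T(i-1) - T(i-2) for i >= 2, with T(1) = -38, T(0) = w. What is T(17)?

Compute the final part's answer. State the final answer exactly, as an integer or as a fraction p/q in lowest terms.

Part 1: total draws C(16,3) = 560; favorable C(8,1)*C(8,2) = 224; P = 2/5; answer 2/5
Part 2: U1 = 2/5; threaded value p + q = 7; c = -21; remainder = value at the root: -5*(-21)^3 - 1*(-21)^2 + 1*(-21)^1 + 3 = (46305) + (-441) + (-21) + (3) = 45846; answer 45846
Part 3: U2 = 45846; m = 45846; squarings mod 1309: 467^1=467, 467^2=795, 467^4=1087, 467^8=851, 467^16=324, 467^32=256, 467^64=86, 467^128=851, 467^256=324, 467^512=256, 467^1024=86, 467^2048=851, 467^4096=324, 467^8192=256, 467^16384=86, 467^32768=851; 467^45846 = 467^2 * 467^4 * 467^16 * 467^256 * 467^512 * 467^4096 * 467^8192 * 467^32768 = 225 (mod 1309); answer 225
Part 4: U3 = 225; w = 33; T(2) = 3*(-38) - 1*(33) = -147; iterating: T(2)=-147, T(3)=-403, T(4)=-1062, T(5)=-2783, T(6)=-7287, T(7)=-19078, T(8)=-49947, T(9)=-130763, T(10)=-342342, T(11)=-896263, T(12)=-2346447, T(13)=-6143078, T(14)=-16082787, T(15)=-42105283, T(16)=-110233062, T(17)=-288593903; answer -288593903

-288593903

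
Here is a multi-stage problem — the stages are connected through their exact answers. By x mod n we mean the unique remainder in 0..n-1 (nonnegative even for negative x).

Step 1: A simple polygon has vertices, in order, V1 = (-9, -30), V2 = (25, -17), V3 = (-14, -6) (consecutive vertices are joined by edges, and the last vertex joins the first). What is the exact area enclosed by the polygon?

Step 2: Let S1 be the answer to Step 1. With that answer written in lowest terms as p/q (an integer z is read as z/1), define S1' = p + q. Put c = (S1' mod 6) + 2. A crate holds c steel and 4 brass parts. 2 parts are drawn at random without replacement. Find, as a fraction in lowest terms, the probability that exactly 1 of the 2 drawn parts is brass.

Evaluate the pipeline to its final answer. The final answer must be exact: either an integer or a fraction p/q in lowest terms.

4/7

Step 1: cross terms: (-9*-17 - 25*-30)=903, (25*-6 - -14*-17)=-388, (-14*-30 - -9*-6)=366; twice the area = |881| = 881; area = 881/2; answer 881/2
Step 2: S1 = 881/2; threaded value p + q = 883; c = 3; total draws C(7,2) = 21; favorable C(4,1)*C(3,1) = 12; P = 4/7; answer 4/7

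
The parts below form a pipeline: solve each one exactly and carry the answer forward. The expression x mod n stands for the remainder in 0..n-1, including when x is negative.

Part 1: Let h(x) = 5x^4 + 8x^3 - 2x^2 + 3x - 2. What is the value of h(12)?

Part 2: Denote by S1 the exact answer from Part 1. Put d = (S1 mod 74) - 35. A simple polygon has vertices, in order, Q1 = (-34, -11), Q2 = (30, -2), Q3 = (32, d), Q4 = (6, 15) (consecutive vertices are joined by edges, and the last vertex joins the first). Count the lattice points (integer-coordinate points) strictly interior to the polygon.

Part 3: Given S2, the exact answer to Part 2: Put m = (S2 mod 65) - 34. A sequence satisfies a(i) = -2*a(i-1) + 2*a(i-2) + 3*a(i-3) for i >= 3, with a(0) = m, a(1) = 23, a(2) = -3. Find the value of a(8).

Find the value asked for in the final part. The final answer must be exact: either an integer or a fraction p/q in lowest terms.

-531

Part 1: 5*(12)^4 + 8*(12)^3 - 2*(12)^2 + 3*(12)^1 - 2 = (103680) + (13824) + (-288) + (36) + (-2) = 117250; answer 117250
Part 2: S1 = 117250; d = -1; cross terms: (-34*-2 - 30*-11)=398, (30*-1 - 32*-2)=34, (32*15 - 6*-1)=486, (6*-11 - -34*15)=444; twice the area = |1362| = 1362; area = 681; boundary points = 1 + 1 + 2 + 2 = 6; strictly interior points = area - boundary/2 + 1 = 679; answer 679
Part 3: S2 = 679; m = -5; a(3) = -2*(-3) + 2*(23) + 3*(-5) = 37; iterating: a(3)=37, a(4)=-11, a(5)=87, a(6)=-85, a(7)=311, a(8)=-531; answer -531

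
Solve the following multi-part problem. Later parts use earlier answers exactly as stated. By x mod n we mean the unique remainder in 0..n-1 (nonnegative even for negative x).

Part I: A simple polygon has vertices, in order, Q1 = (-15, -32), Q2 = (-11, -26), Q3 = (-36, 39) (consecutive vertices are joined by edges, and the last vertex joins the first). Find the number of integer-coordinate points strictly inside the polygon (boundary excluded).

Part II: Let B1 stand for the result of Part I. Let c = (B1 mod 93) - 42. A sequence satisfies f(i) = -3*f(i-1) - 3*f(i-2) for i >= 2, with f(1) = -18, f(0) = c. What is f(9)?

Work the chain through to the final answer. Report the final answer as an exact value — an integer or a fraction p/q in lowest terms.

Part I: cross terms: (-15*-26 - -11*-32)=38, (-11*39 - -36*-26)=-1365, (-36*-32 - -15*39)=1737; twice the area = |410| = 410; area = 205; boundary points = 2 + 5 + 1 = 8; strictly interior points = area - boundary/2 + 1 = 202; answer 202
Part II: B1 = 202; c = -26; f(2) = -3*(-18) - 3*(-26) = 132; iterating: f(2)=132, f(3)=-342, f(4)=630, f(5)=-864, f(6)=702, f(7)=486, f(8)=-3564, f(9)=9234; answer 9234

9234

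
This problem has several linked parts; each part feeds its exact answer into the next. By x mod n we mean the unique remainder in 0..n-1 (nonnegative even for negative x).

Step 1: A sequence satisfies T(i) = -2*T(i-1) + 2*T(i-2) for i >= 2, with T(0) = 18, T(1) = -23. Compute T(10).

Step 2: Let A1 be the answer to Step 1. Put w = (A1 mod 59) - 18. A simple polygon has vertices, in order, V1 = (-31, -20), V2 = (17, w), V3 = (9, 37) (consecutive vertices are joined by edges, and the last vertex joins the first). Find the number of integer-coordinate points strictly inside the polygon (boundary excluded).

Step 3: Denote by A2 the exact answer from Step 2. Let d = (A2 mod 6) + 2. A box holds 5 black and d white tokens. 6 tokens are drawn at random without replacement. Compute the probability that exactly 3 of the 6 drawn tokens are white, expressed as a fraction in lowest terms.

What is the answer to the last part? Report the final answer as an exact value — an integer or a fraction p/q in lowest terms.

10/21

Step 1: T(2) = -2*(-23) + 2*(18) = 82; iterating: T(2)=82, T(3)=-210, T(4)=584, T(5)=-1588, T(6)=4344, T(7)=-11864, T(8)=32416, T(9)=-88560, T(10)=241952; answer 241952
Step 2: A1 = 241952; w = 34; cross terms: (-31*34 - 17*-20)=-714, (17*37 - 9*34)=323, (9*-20 - -31*37)=967; twice the area = |576| = 576; area = 288; boundary points = 6 + 1 + 1 = 8; strictly interior points = area - boundary/2 + 1 = 285; answer 285
Step 3: A2 = 285; d = 5; total draws C(10,6) = 210; favorable C(5,3)*C(5,3) = 100; P = 10/21; answer 10/21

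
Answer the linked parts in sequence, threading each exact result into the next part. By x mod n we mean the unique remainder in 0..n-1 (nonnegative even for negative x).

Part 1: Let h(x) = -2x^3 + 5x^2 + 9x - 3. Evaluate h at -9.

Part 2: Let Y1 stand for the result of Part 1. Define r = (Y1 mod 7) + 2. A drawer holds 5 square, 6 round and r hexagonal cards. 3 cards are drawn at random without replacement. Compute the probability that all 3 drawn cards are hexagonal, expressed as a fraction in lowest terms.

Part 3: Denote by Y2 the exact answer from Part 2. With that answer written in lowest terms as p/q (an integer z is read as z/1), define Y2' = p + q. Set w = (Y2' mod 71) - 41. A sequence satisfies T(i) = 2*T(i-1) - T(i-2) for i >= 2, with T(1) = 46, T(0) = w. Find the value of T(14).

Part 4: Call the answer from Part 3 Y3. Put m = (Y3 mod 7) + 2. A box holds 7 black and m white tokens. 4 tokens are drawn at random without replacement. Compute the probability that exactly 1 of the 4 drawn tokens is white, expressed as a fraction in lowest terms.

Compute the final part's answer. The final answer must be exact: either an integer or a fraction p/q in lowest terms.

Part 1: -2*(-9)^3 + 5*(-9)^2 + 9*(-9)^1 - 3 = (1458) + (405) + (-81) + (-3) = 1779; answer 1779
Part 2: Y1 = 1779; r = 3; total draws C(14,3) = 364; favorable C(3,3) = 1; P = 1/364; answer 1/364
Part 3: Y2 = 1/364; threaded value p + q = 365; w = -31; T(2) = 2*(46) - 1*(-31) = 123; iterating: T(2)=123, T(3)=200, T(4)=277, T(5)=354, T(6)=431, T(7)=508, T(8)=585, T(9)=662, T(10)=739, T(11)=816, T(12)=893, T(13)=970, T(14)=1047; answer 1047
Part 4: Y3 = 1047; m = 6; total draws C(13,4) = 715; favorable C(6,1)*C(7,3) = 210; P = 42/143; answer 42/143

42/143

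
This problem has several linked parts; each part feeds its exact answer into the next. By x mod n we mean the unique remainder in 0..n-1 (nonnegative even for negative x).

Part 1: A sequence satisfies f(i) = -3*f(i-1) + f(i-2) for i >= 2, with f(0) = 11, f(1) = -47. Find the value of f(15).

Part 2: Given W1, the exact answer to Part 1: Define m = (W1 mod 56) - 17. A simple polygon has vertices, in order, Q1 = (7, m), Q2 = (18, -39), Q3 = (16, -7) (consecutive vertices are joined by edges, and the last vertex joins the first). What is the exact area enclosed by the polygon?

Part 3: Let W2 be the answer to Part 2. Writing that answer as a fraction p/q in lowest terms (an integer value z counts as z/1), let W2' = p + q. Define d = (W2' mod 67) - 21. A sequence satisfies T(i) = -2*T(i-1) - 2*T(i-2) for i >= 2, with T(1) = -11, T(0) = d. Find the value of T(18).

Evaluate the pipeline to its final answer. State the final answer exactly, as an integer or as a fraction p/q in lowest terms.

-3584

Part 1: f(2) = -3*(-47) + 1*(11) = 152; iterating: f(2)=152, f(3)=-503, f(4)=1661, f(5)=-5486, f(6)=18119, f(7)=-59843, f(8)=197648, f(9)=-652787, f(10)=2156009, f(11)=-7120814, f(12)=23518451, f(13)=-77676167, f(14)=256546952, f(15)=-847317023; answer -847317023
Part 2: W1 = -847317023; m = 32; cross terms: (7*-39 - 18*32)=-849, (18*-7 - 16*-39)=498, (16*32 - 7*-7)=561; twice the area = |210| = 210; area = 105; answer 105
Part 3: W2 = 105; threaded value p + q = 106; d = 18; T(2) = -2*(-11) - 2*(18) = -14; iterating: T(2)=-14, T(3)=50, T(4)=-72, T(5)=44, T(6)=56, T(7)=-200, T(8)=288, T(9)=-176, T(10)=-224, T(11)=800, T(12)=-1152, T(13)=704, T(14)=896, T(15)=-3200, T(16)=4608, T(17)=-2816, T(18)=-3584; answer -3584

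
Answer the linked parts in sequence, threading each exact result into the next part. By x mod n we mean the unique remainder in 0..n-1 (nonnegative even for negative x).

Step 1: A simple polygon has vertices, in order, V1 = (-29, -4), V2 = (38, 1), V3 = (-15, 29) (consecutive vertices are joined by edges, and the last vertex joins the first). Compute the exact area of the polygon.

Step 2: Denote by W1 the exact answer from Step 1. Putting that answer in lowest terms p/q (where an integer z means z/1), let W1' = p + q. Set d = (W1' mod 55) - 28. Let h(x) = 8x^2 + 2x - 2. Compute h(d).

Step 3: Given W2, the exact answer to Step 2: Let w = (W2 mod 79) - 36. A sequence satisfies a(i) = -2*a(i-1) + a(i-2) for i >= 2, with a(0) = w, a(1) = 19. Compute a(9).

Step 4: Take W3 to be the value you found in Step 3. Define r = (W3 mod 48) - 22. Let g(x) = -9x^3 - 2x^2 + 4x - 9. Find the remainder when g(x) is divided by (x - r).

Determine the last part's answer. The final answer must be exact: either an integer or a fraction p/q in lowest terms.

204

Step 1: cross terms: (-29*1 - 38*-4)=123, (38*29 - -15*1)=1117, (-15*-4 - -29*29)=901; twice the area = |2141| = 2141; area = 2141/2; answer 2141/2
Step 2: W1 = 2141/2; threaded value p + q = 2143; d = 25; 8*(25)^2 + 2*(25)^1 - 2 = (5000) + (50) + (-2) = 5048; answer 5048
Step 3: W2 = 5048; w = 35; a(2) = -2*(19) + 1*(35) = -3; iterating: a(2)=-3, a(3)=25, a(4)=-53, a(5)=131, a(6)=-315, a(7)=761, a(8)=-1837, a(9)=4435; answer 4435
Step 4: W3 = 4435; r = -3; remainder = value at the root: -9*(-3)^3 - 2*(-3)^2 + 4*(-3)^1 - 9 = (243) + (-18) + (-12) + (-9) = 204; answer 204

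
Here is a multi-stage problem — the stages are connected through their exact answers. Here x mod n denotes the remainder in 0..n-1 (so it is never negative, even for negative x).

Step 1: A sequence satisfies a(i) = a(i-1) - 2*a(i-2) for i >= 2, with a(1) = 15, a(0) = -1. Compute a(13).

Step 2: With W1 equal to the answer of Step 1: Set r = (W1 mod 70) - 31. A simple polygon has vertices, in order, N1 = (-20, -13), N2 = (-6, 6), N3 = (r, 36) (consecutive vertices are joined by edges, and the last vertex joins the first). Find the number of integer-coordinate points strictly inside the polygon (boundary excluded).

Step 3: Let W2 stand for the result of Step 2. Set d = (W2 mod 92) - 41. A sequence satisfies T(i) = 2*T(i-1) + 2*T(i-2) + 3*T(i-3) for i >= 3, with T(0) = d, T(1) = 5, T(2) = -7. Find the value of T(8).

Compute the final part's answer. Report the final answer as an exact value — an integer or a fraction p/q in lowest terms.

-8071

Step 1: a(2) = 1*(15) - 2*(-1) = 17; iterating: a(2)=17, a(3)=-13, a(4)=-47, a(5)=-21, a(6)=73, a(7)=115, a(8)=-31, a(9)=-261, a(10)=-199, a(11)=323, a(12)=721, a(13)=75; answer 75
Step 2: W1 = 75; r = -26; cross terms: (-20*6 - -6*-13)=-198, (-6*36 - -26*6)=-60, (-26*-13 - -20*36)=1058; twice the area = |800| = 800; area = 400; boundary points = 1 + 10 + 1 = 12; strictly interior points = area - boundary/2 + 1 = 395; answer 395
Step 3: W2 = 395; d = -14; T(3) = 2*(-7) + 2*(5) + 3*(-14) = -46; iterating: T(3)=-46, T(4)=-91, T(5)=-295, T(6)=-910, T(7)=-2683, T(8)=-8071; answer -8071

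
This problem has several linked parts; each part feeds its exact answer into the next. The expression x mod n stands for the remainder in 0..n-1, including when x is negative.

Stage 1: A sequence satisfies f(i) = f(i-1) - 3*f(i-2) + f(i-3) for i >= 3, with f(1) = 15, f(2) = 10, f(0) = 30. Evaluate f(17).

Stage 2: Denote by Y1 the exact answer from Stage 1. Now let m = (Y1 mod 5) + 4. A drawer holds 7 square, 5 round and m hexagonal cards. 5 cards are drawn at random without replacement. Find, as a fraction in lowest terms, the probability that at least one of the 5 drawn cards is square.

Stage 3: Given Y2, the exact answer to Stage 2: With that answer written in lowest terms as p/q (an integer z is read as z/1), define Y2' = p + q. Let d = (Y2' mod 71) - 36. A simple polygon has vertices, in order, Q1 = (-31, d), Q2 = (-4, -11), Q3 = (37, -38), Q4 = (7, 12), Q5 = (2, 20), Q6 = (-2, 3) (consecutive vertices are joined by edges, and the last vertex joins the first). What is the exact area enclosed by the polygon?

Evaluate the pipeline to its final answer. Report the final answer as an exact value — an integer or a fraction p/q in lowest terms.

Stage 1: f(3) = 1*(10) - 3*(15) + 1*(30) = -5; iterating: f(3)=-5, f(4)=-20, f(5)=5, f(6)=60, f(7)=25, f(8)=-150, f(9)=-165, f(10)=310, f(11)=655, f(12)=-440, f(13)=-2095, f(14)=-120, f(15)=5725, f(16)=3990, f(17)=-13305; answer -13305
Stage 2: Y1 = -13305; m = 4; total draws C(16,5) = 4368; complement C(9,5) = 126; favorable 4368 - 126 = 4242; P = 101/104; answer 101/104
Stage 3: Y2 = 101/104; threaded value p + q = 205; d = 27; cross terms: (-31*-11 - -4*27)=449, (-4*-38 - 37*-11)=559, (37*12 - 7*-38)=710, (7*20 - 2*12)=116, (2*3 - -2*20)=46, (-2*27 - -31*3)=39; twice the area = |1919| = 1919; area = 1919/2; answer 1919/2

1919/2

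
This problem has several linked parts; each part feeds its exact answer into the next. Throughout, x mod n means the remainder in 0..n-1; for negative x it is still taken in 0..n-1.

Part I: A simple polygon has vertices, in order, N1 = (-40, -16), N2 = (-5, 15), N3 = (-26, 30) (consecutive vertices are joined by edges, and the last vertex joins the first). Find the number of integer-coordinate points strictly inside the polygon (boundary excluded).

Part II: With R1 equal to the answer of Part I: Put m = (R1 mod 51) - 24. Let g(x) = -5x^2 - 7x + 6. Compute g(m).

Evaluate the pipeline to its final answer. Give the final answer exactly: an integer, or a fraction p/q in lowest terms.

-6

Part I: cross terms: (-40*15 - -5*-16)=-680, (-5*30 - -26*15)=240, (-26*-16 - -40*30)=1616; twice the area = |1176| = 1176; area = 588; boundary points = 1 + 3 + 2 = 6; strictly interior points = area - boundary/2 + 1 = 586; answer 586
Part II: R1 = 586; m = 1; -5*(1)^2 - 7*(1)^1 + 6 = (-5) + (-7) + (6) = -6; answer -6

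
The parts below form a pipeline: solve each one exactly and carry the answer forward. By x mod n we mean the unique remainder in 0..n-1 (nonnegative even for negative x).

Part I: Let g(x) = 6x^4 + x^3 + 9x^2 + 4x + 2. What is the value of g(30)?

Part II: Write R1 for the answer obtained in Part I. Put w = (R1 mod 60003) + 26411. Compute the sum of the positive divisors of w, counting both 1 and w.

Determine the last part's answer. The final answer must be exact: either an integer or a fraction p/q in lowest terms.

Part I: 6*(30)^4 + 1*(30)^3 + 9*(30)^2 + 4*(30)^1 + 2 = (4860000) + (27000) + (8100) + (120) + (2) = 4895222; answer 4895222
Part II: R1 = 4895222; w = 61390; 61390 = 2 * 5 * 7 * 877; sigma = (1 + 2) * (1 + 5) * (1 + 7) * (1 + 877) = 3 * 6 * 8 * 878 = 126432; answer 126432

126432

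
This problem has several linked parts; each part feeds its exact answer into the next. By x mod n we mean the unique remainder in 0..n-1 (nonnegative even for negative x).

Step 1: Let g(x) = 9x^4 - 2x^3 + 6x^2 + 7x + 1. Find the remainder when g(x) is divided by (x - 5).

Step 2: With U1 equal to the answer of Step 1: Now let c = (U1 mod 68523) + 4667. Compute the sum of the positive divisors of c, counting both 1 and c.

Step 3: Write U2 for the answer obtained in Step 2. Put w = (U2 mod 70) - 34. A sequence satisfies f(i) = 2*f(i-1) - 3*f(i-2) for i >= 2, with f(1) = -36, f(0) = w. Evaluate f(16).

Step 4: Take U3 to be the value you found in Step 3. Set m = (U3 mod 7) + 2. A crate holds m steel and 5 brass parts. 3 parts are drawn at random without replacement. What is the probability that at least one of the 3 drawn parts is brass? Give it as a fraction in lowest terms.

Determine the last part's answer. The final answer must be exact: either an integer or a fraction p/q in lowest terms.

20/21

Step 1: remainder = value at the root: 9*(5)^4 - 2*(5)^3 + 6*(5)^2 + 7*(5)^1 + 1 = (5625) + (-250) + (150) + (35) + (1) = 5561; answer 5561
Step 2: U1 = 5561; c = 10228; 10228 = 2^2 * 2557; sigma = (1 + 2 + 4) * (1 + 2557) = 7 * 2558 = 17906; answer 17906
Step 3: U2 = 17906; w = 22; f(2) = 2*(-36) - 3*(22) = -138; iterating: f(2)=-138, f(3)=-168, f(4)=78, f(5)=660, f(6)=1086, f(7)=192, f(8)=-2874, f(9)=-6324, f(10)=-4026, f(11)=10920, f(12)=33918, f(13)=35076, f(14)=-31602, f(15)=-168432, f(16)=-242058; answer -242058
Step 4: U3 = -242058; m = 4; total draws C(9,3) = 84; complement C(4,3) = 4; favorable 84 - 4 = 80; P = 20/21; answer 20/21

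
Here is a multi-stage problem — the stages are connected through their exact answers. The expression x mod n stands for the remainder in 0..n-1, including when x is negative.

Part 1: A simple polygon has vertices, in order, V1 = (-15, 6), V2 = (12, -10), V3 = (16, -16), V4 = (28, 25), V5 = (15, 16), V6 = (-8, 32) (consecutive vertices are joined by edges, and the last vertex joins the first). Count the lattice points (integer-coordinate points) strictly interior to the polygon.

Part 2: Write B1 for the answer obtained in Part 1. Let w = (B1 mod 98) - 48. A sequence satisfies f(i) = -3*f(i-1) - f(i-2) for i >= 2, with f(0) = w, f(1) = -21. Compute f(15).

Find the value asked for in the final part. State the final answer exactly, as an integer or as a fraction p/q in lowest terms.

Part 1: cross terms: (-15*-10 - 12*6)=78, (12*-16 - 16*-10)=-32, (16*25 - 28*-16)=848, (28*16 - 15*25)=73, (15*32 - -8*16)=608, (-8*6 - -15*32)=432; twice the area = |2007| = 2007; area = 2007/2; boundary points = 1 + 2 + 1 + 1 + 1 + 1 = 7; strictly interior points = area - boundary/2 + 1 = 1001; answer 1001
Part 2: B1 = 1001; w = -27; f(2) = -3*(-21) - 1*(-27) = 90; iterating: f(2)=90, f(3)=-249, f(4)=657, f(5)=-1722, f(6)=4509, f(7)=-11805, f(8)=30906, f(9)=-80913, f(10)=211833, f(11)=-554586, f(12)=1451925, f(13)=-3801189, f(14)=9951642, f(15)=-26053737; answer -26053737

-26053737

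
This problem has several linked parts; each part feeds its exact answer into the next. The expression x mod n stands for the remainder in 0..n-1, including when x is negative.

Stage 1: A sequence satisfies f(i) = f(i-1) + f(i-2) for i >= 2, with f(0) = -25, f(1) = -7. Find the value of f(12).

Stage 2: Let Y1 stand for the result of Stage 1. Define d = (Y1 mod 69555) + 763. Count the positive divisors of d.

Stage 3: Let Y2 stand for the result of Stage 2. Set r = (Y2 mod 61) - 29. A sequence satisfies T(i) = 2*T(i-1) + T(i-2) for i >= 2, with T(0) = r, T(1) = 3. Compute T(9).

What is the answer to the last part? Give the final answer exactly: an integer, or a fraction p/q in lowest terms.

Stage 1: f(2) = 1*(-7) + 1*(-25) = -32; iterating: f(2)=-32, f(3)=-39, f(4)=-71, f(5)=-110, f(6)=-181, f(7)=-291, f(8)=-472, f(9)=-763, f(10)=-1235, f(11)=-1998, f(12)=-3233; answer -3233
Stage 2: Y1 = -3233; d = 67085; 67085 = 5 * 13417; number of divisors = (1+1) * (1+1) = 4; answer 4
Stage 3: Y2 = 4; r = -25; T(2) = 2*(3) + 1*(-25) = -19; iterating: T(2)=-19, T(3)=-35, T(4)=-89, T(5)=-213, T(6)=-515, T(7)=-1243, T(8)=-3001, T(9)=-7245; answer -7245

-7245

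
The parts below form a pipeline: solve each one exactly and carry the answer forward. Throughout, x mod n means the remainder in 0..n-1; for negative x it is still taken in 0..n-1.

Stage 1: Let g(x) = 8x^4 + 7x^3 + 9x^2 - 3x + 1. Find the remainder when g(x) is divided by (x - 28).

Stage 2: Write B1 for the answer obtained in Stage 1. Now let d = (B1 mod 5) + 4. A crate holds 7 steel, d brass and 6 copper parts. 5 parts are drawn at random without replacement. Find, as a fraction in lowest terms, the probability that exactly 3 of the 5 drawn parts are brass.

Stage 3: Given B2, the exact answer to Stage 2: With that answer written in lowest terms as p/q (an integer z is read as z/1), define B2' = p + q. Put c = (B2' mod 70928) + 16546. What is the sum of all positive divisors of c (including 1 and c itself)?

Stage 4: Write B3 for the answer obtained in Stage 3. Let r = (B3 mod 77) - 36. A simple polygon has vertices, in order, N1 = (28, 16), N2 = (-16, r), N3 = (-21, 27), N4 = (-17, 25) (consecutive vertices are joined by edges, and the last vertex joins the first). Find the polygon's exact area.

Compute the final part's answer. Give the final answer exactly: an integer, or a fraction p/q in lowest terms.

Stage 1: remainder = value at the root: 8*(28)^4 + 7*(28)^3 + 9*(28)^2 - 3*(28)^1 + 1 = (4917248) + (153664) + (7056) + (-84) + (1) = 5077885; answer 5077885
Stage 2: B1 = 5077885; d = 4; total draws C(17,5) = 6188; favorable C(4,3)*C(13,2) = 312; P = 6/119; answer 6/119
Stage 3: B2 = 6/119; threaded value p + q = 125; c = 16671; 16671 = 3 * 5557; sigma = (1 + 3) * (1 + 5557) = 4 * 5558 = 22232; answer 22232
Stage 4: B3 = 22232; r = 20; cross terms: (28*20 - -16*16)=816, (-16*27 - -21*20)=-12, (-21*25 - -17*27)=-66, (-17*16 - 28*25)=-972; twice the area = |-234| = 234; area = 117; answer 117

117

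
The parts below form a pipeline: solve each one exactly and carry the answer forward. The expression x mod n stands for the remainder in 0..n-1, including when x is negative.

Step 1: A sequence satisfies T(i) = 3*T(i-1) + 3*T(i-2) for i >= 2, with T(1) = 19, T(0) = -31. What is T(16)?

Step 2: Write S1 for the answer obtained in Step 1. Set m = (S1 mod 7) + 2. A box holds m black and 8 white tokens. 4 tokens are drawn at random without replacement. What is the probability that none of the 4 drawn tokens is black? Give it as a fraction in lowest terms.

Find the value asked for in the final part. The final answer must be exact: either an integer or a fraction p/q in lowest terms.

14/143

Step 1: T(2) = 3*(19) + 3*(-31) = -36; iterating: T(2)=-36, T(3)=-51, T(4)=-261, T(5)=-936, T(6)=-3591, T(7)=-13581, T(8)=-51516, T(9)=-195291, T(10)=-740421, T(11)=-2807136, T(12)=-10642671, T(13)=-40349421, T(14)=-152976276, T(15)=-579977091, T(16)=-2198860101; answer -2198860101
Step 2: S1 = -2198860101; m = 5; total draws C(13,4) = 715; favorable C(8,4) = 70; P = 14/143; answer 14/143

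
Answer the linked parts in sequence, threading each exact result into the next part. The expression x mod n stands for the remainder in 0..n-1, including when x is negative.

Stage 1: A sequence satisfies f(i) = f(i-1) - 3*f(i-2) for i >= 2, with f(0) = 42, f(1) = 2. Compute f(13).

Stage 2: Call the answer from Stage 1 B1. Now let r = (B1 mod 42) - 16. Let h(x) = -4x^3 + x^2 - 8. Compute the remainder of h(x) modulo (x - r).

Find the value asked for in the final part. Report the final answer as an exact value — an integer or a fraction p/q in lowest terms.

-248

Stage 1: f(2) = 1*(2) - 3*(42) = -124; iterating: f(2)=-124, f(3)=-130, f(4)=242, f(5)=632, f(6)=-94, f(7)=-1990, f(8)=-1708, f(9)=4262, f(10)=9386, f(11)=-3400, f(12)=-31558, f(13)=-21358; answer -21358
Stage 2: B1 = -21358; r = 4; remainder = value at the root: -4*(4)^3 + 1*(4)^2 - 8 = (-256) + (16) + (-8) = -248; answer -248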